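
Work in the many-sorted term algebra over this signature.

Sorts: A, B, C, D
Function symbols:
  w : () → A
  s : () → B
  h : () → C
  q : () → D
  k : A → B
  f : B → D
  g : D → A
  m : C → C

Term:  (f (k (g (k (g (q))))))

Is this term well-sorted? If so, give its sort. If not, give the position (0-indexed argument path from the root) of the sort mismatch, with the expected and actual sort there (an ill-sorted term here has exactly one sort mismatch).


          (q) : D
        (g (q)) : A
      (k (g (q))) : B
    (g (k (g (q)))) : ✗ arg 0 at [0, 0, 0] has sort B, expected D

ill-sorted at position [0, 0, 0]: expected D, got B


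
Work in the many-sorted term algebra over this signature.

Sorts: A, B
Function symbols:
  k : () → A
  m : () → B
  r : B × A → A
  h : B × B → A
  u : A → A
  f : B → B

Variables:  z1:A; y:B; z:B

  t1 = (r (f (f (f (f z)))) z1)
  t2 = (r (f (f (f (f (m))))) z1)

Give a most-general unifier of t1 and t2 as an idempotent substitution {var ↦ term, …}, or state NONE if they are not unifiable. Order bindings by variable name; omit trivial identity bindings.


{z ↦ (m)}


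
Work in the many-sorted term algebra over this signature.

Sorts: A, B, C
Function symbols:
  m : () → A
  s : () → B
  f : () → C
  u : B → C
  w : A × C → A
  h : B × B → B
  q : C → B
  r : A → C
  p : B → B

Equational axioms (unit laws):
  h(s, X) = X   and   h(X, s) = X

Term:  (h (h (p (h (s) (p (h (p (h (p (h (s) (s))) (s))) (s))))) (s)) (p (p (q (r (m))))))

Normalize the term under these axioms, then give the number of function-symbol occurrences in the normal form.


size = 11

1. (h (h (p (h (s) (p (h (p (h (p (h (s) (s))) (s))) (s))))) (s)) (p (p (q (r (m))))))  →  (h (p (h (s) (p (h (p (h (p (h (s) (s))) (s))) (s))))) (p (p (q (r (m))))))
2. (h (p (h (s) (p (h (p (h (p (h (s) (s))) (s))) (s))))) (p (p (q (r (m))))))  →  (h (p (p (h (p (h (p (h (s) (s))) (s))) (s)))) (p (p (q (r (m))))))
3. (h (p (p (h (p (h (p (h (s) (s))) (s))) (s)))) (p (p (q (r (m))))))  →  (h (p (p (p (h (p (h (s) (s))) (s))))) (p (p (q (r (m))))))
4. (h (p (p (p (h (p (h (s) (s))) (s))))) (p (p (q (r (m))))))  →  (h (p (p (p (p (h (s) (s)))))) (p (p (q (r (m))))))
5. (h (p (p (p (p (h (s) (s)))))) (p (p (q (r (m))))))  →  (h (p (p (p (p (s))))) (p (p (q (r (m))))))
normal form: (h (p (p (p (p (s))))) (p (p (q (r (m))))))


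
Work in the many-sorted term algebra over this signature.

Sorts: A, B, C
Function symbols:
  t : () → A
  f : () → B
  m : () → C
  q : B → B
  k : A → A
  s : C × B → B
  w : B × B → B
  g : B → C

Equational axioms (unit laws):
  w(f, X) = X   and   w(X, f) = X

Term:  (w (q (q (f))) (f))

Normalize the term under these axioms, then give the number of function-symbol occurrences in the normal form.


1. (w (q (q (f))) (f))  →  (q (q (f)))
normal form: (q (q (f)))

size = 3


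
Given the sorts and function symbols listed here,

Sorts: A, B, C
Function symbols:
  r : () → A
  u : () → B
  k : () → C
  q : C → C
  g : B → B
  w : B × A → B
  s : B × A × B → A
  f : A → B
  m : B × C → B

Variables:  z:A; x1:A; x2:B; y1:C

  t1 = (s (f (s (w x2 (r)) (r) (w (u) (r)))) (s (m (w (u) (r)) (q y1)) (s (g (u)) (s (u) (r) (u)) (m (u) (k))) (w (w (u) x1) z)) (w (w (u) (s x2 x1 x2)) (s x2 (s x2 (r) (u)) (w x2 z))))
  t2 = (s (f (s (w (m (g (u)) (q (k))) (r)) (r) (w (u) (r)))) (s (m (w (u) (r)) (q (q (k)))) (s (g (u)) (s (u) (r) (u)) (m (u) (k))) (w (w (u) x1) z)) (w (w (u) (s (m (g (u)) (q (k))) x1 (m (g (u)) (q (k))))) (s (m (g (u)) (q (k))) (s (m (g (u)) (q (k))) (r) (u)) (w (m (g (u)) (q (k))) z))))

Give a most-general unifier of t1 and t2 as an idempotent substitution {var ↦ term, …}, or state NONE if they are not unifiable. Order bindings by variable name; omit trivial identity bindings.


{x2 ↦ (m (g (u)) (q (k))), y1 ↦ (q (k))}


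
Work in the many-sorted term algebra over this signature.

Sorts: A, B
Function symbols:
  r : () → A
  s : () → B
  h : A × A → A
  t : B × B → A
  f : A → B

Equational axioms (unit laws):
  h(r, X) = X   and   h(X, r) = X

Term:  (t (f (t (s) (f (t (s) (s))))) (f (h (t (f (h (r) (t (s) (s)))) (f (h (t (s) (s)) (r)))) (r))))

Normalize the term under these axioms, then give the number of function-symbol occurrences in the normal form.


size = 18

1. (t (f (t (s) (f (t (s) (s))))) (f (h (t (f (h (r) (t (s) (s)))) (f (h (t (s) (s)) (r)))) (r))))  →  (t (f (t (s) (f (t (s) (s))))) (f (t (f (h (r) (t (s) (s)))) (f (h (t (s) (s)) (r))))))
2. (t (f (t (s) (f (t (s) (s))))) (f (t (f (h (r) (t (s) (s)))) (f (h (t (s) (s)) (r))))))  →  (t (f (t (s) (f (t (s) (s))))) (f (t (f (t (s) (s))) (f (h (t (s) (s)) (r))))))
3. (t (f (t (s) (f (t (s) (s))))) (f (t (f (t (s) (s))) (f (h (t (s) (s)) (r))))))  →  (t (f (t (s) (f (t (s) (s))))) (f (t (f (t (s) (s))) (f (t (s) (s))))))
normal form: (t (f (t (s) (f (t (s) (s))))) (f (t (f (t (s) (s))) (f (t (s) (s))))))


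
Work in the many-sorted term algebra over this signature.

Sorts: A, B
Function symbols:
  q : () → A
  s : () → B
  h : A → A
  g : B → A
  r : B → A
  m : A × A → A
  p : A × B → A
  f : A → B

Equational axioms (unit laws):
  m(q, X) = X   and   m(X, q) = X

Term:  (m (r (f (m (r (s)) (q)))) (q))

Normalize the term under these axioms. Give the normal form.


normal form = (r (f (r (s))))

1. (m (r (f (m (r (s)) (q)))) (q))  →  (r (f (m (r (s)) (q))))
2. (r (f (m (r (s)) (q))))  →  (r (f (r (s))))


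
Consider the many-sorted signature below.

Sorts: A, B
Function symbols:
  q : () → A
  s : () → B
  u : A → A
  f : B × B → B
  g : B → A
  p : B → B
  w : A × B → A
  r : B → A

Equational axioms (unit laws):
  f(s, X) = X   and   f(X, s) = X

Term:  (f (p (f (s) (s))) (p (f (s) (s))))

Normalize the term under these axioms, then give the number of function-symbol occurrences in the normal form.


1. (f (p (f (s) (s))) (p (f (s) (s))))  →  (f (p (s)) (p (f (s) (s))))
2. (f (p (s)) (p (f (s) (s))))  →  (f (p (s)) (p (s)))
normal form: (f (p (s)) (p (s)))

size = 5


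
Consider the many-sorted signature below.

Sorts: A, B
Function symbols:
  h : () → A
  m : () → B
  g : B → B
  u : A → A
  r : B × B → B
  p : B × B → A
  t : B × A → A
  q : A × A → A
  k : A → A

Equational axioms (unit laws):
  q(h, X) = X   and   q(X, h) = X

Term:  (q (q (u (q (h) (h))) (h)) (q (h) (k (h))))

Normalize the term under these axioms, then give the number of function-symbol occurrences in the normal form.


size = 5

1. (q (q (u (q (h) (h))) (h)) (q (h) (k (h))))  →  (q (u (q (h) (h))) (q (h) (k (h))))
2. (q (u (q (h) (h))) (q (h) (k (h))))  →  (q (u (h)) (q (h) (k (h))))
3. (q (u (h)) (q (h) (k (h))))  →  (q (u (h)) (k (h)))
normal form: (q (u (h)) (k (h)))


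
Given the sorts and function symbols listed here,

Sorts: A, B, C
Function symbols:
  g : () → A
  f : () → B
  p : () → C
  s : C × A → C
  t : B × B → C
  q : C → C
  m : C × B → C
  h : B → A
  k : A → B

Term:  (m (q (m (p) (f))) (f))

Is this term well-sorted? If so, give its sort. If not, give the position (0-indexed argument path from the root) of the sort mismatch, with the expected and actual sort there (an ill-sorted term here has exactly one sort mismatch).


well-sorted; sort = C

      (p) : C
      (f) : B
    (m (p) (f)) : C
  (q (m (p) (f))) : C
  (f) : B
(m (q (m (p) (f))) (f)) : C


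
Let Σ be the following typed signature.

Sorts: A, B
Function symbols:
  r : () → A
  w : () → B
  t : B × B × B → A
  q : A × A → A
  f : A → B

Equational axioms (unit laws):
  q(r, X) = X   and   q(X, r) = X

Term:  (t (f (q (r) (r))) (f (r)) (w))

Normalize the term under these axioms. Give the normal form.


1. (t (f (q (r) (r))) (f (r)) (w))  →  (t (f (r)) (f (r)) (w))

normal form = (t (f (r)) (f (r)) (w))


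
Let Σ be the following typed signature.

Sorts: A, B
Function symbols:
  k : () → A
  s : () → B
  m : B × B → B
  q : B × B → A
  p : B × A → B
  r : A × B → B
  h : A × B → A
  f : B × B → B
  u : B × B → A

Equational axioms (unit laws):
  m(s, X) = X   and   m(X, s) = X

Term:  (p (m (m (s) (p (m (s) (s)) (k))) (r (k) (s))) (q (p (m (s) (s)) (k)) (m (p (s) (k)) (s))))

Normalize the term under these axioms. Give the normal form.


1. (p (m (m (s) (p (m (s) (s)) (k))) (r (k) (s))) (q (p (m (s) (s)) (k)) (m (p (s) (k)) (s))))  →  (p (m (p (m (s) (s)) (k)) (r (k) (s))) (q (p (m (s) (s)) (k)) (m (p (s) (k)) (s))))
2. (p (m (p (m (s) (s)) (k)) (r (k) (s))) (q (p (m (s) (s)) (k)) (m (p (s) (k)) (s))))  →  (p (m (p (s) (k)) (r (k) (s))) (q (p (m (s) (s)) (k)) (m (p (s) (k)) (s))))
3. (p (m (p (s) (k)) (r (k) (s))) (q (p (m (s) (s)) (k)) (m (p (s) (k)) (s))))  →  (p (m (p (s) (k)) (r (k) (s))) (q (p (s) (k)) (m (p (s) (k)) (s))))
4. (p (m (p (s) (k)) (r (k) (s))) (q (p (s) (k)) (m (p (s) (k)) (s))))  →  (p (m (p (s) (k)) (r (k) (s))) (q (p (s) (k)) (p (s) (k))))

normal form = (p (m (p (s) (k)) (r (k) (s))) (q (p (s) (k)) (p (s) (k))))


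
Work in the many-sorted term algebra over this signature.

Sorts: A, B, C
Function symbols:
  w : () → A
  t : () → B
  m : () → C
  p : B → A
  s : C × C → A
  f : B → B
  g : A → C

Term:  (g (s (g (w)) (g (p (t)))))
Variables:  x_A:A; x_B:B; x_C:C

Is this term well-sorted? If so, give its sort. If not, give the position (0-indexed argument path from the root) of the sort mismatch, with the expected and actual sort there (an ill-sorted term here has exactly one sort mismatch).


      (w) : A
    (g (w)) : C
        (t) : B
      (p (t)) : A
    (g (p (t))) : C
  (s (g (w)) (g (p (t)))) : A
(g (s (g (w)) (g (p (t))))) : C

well-sorted; sort = C


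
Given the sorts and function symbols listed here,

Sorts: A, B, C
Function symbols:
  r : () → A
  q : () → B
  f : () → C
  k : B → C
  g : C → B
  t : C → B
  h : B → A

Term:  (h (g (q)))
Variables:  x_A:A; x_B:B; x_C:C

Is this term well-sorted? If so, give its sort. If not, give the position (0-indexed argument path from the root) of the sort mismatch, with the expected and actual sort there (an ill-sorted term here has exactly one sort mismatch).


    (q) : B
  (g (q)) : ✗ arg 0 at [0, 0] has sort B, expected C

ill-sorted at position [0, 0]: expected C, got B


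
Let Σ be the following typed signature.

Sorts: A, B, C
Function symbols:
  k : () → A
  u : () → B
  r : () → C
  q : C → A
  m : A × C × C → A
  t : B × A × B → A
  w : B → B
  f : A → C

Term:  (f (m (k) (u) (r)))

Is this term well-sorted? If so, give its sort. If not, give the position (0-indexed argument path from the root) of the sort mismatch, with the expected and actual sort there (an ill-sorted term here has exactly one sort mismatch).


    (k) : A
    (u) : B
    (r) : C
  (m (k) (u) (r)) : ✗ arg 1 at [0, 1] has sort B, expected C

ill-sorted at position [0, 1]: expected C, got B


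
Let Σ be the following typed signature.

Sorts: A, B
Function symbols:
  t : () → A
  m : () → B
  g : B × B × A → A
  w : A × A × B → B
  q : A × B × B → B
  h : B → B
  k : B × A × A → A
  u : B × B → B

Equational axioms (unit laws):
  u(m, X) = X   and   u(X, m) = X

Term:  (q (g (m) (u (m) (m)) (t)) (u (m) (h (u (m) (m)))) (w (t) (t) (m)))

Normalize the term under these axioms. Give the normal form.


normal form = (q (g (m) (m) (t)) (h (m)) (w (t) (t) (m)))

1. (q (g (m) (u (m) (m)) (t)) (u (m) (h (u (m) (m)))) (w (t) (t) (m)))  →  (q (g (m) (m) (t)) (u (m) (h (u (m) (m)))) (w (t) (t) (m)))
2. (q (g (m) (m) (t)) (u (m) (h (u (m) (m)))) (w (t) (t) (m)))  →  (q (g (m) (m) (t)) (h (u (m) (m))) (w (t) (t) (m)))
3. (q (g (m) (m) (t)) (h (u (m) (m))) (w (t) (t) (m)))  →  (q (g (m) (m) (t)) (h (m)) (w (t) (t) (m)))


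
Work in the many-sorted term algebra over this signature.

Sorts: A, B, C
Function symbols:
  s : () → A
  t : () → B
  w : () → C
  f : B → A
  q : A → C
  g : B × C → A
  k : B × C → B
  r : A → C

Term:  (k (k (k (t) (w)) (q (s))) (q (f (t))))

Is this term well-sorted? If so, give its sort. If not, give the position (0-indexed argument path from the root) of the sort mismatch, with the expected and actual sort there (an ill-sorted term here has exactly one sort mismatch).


well-sorted; sort = B

      (t) : B
      (w) : C
    (k (t) (w)) : B
      (s) : A
    (q (s)) : C
  (k (k (t) (w)) (q (s))) : B
      (t) : B
    (f (t)) : A
  (q (f (t))) : C
(k (k (k (t) (w)) (q (s))) (q (f (t)))) : B


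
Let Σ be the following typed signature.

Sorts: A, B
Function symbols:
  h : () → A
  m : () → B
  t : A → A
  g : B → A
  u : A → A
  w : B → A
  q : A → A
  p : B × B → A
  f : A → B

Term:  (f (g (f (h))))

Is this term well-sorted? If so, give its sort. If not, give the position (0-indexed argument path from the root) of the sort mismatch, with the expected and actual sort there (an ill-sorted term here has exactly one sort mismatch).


well-sorted; sort = B

      (h) : A
    (f (h)) : B
  (g (f (h))) : A
(f (g (f (h)))) : B


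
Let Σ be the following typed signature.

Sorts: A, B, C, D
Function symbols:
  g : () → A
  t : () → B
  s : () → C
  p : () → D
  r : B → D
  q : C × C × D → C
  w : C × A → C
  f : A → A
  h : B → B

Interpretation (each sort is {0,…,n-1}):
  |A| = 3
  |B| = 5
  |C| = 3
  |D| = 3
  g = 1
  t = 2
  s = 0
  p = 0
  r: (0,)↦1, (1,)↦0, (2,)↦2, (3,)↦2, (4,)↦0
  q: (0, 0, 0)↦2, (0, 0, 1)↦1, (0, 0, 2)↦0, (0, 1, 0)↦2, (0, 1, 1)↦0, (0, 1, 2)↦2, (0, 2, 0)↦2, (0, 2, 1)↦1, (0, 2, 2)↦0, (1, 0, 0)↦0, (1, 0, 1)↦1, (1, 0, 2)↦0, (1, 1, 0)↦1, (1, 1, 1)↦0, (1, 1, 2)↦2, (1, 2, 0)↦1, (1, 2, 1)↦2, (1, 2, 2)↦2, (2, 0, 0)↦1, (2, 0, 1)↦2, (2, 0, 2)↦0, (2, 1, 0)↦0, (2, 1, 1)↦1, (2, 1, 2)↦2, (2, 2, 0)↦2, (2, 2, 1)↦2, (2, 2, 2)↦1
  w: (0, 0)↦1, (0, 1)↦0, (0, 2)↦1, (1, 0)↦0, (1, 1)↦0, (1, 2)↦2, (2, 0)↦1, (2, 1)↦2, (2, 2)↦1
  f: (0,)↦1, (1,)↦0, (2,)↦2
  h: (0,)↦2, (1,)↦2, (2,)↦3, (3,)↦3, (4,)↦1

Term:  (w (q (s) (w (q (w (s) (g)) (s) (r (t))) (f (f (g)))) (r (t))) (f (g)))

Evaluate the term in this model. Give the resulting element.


value = 1

  s = 0
  s = 0
  g = 1
  (w (s) (g)) = w(0, 1) = 0
  s = 0
  t = 2
  (r (t)) = r(2,) = 2
  (q (w (s) (g)) (s) (r (t))) = q(0, 0, 2) = 0
  g = 1
  (f (g)) = f(1,) = 0
  (f (f (g))) = f(0,) = 1
  (w (q (w (s) (g)) (s) (r (t))) (f (f (g)))) = w(0, 1) = 0
  t = 2
  (r (t)) = r(2,) = 2
  (q (s) (w (q (w (s) (g)) (s) (r (t))) (f (f (g)))) (r (t))) = q(0, 0, 2) = 0
  g = 1
  (f (g)) = f(1,) = 0
  (w (q (s) (w (q (w (s) (g)) (s) (r (t))) (f (f (g)))) (r (t))) (f (g))) = w(0, 0) = 1


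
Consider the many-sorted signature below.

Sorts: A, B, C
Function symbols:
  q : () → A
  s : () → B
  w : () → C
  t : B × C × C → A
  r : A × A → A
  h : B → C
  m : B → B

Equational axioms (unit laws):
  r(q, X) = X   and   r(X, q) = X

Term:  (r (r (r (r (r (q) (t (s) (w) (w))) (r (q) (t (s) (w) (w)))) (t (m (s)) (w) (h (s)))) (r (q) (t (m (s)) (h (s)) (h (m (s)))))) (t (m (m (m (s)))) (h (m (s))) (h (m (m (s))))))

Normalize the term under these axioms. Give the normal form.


normal form = (r (r (r (r (t (s) (w) (w)) (t (s) (w) (w))) (t (m (s)) (w) (h (s)))) (t (m (s)) (h (s)) (h (m (s))))) (t (m (m (m (s)))) (h (m (s))) (h (m (m (s))))))

1. (r (r (r (r (r (q) (t (s) (w) (w))) (r (q) (t (s) (w) (w)))) (t (m (s)) (w) (h (s)))) (r (q) (t (m (s)) (h (s)) (h (m (s)))))) (t (m (m (m (s)))) (h (m (s))) (h (m (m (s))))))  →  (r (r (r (r (t (s) (w) (w)) (r (q) (t (s) (w) (w)))) (t (m (s)) (w) (h (s)))) (r (q) (t (m (s)) (h (s)) (h (m (s)))))) (t (m (m (m (s)))) (h (m (s))) (h (m (m (s))))))
2. (r (r (r (r (t (s) (w) (w)) (r (q) (t (s) (w) (w)))) (t (m (s)) (w) (h (s)))) (r (q) (t (m (s)) (h (s)) (h (m (s)))))) (t (m (m (m (s)))) (h (m (s))) (h (m (m (s))))))  →  (r (r (r (r (t (s) (w) (w)) (t (s) (w) (w))) (t (m (s)) (w) (h (s)))) (r (q) (t (m (s)) (h (s)) (h (m (s)))))) (t (m (m (m (s)))) (h (m (s))) (h (m (m (s))))))
3. (r (r (r (r (t (s) (w) (w)) (t (s) (w) (w))) (t (m (s)) (w) (h (s)))) (r (q) (t (m (s)) (h (s)) (h (m (s)))))) (t (m (m (m (s)))) (h (m (s))) (h (m (m (s))))))  →  (r (r (r (r (t (s) (w) (w)) (t (s) (w) (w))) (t (m (s)) (w) (h (s)))) (t (m (s)) (h (s)) (h (m (s))))) (t (m (m (m (s)))) (h (m (s))) (h (m (m (s))))))


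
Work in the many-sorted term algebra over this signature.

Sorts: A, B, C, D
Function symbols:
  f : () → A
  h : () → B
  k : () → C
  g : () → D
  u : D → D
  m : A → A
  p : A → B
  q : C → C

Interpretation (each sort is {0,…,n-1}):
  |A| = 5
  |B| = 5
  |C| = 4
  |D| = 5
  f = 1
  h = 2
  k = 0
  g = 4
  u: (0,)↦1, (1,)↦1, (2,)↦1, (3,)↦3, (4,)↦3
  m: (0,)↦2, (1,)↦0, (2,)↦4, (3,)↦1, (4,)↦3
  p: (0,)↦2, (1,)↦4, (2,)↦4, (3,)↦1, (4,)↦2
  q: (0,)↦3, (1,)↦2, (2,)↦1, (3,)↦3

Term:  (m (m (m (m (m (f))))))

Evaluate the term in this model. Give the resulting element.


  f = 1
  (m (f)) = m(1,) = 0
  (m (m (f))) = m(0,) = 2
  (m (m (m (f)))) = m(2,) = 4
  (m (m (m (m (f))))) = m(4,) = 3
  (m (m (m (m (m (f)))))) = m(3,) = 1

value = 1


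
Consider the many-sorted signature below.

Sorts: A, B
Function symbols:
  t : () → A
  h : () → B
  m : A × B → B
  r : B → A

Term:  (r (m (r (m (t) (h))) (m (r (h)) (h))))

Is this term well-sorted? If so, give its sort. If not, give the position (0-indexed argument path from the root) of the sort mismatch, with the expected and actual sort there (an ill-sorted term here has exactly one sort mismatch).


well-sorted; sort = A

        (t) : A
        (h) : B
      (m (t) (h)) : B
    (r (m (t) (h))) : A
        (h) : B
      (r (h)) : A
      (h) : B
    (m (r (h)) (h)) : B
  (m (r (m (t) (h))) (m (r (h)) (h))) : B
(r (m (r (m (t) (h))) (m (r (h)) (h)))) : A


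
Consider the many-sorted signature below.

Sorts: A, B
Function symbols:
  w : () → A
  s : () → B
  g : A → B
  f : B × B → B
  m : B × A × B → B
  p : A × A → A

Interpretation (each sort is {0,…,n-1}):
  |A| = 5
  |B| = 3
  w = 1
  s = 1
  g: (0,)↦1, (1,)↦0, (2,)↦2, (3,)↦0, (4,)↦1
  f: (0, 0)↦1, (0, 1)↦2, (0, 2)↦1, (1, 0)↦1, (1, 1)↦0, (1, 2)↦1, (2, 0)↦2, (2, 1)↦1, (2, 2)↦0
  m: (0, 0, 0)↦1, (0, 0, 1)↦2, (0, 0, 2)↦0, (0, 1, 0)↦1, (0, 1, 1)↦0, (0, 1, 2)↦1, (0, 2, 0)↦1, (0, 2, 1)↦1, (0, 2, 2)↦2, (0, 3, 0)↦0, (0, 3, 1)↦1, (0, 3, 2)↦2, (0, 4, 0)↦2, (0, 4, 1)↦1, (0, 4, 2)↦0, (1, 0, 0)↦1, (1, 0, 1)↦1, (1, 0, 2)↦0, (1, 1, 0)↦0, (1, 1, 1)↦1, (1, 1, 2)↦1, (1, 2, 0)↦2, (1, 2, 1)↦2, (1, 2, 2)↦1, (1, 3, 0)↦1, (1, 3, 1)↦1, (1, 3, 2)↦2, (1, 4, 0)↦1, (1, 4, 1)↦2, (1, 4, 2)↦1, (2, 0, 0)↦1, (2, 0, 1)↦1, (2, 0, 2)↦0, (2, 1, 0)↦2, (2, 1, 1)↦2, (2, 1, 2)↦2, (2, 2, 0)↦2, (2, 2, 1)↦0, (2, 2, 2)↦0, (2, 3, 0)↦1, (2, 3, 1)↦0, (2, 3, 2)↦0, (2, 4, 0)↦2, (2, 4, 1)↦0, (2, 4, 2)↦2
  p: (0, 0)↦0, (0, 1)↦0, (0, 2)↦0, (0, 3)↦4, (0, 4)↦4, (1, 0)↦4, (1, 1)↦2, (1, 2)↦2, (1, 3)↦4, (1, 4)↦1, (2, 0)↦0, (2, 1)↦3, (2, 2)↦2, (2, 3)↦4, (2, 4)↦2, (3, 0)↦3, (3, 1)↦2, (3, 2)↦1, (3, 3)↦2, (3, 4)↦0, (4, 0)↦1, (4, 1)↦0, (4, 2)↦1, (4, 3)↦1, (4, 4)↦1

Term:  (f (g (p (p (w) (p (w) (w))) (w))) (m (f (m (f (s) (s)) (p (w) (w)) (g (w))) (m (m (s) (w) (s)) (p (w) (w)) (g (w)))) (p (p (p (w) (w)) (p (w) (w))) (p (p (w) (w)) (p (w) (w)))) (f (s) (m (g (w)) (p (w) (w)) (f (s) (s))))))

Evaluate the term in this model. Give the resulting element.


  w = 1
  w = 1
  w = 1
  (p (w) (w)) = p(1, 1) = 2
  (p (w) (p (w) (w))) = p(1, 2) = 2
  w = 1
  (p (p (w) (p (w) (w))) (w)) = p(2, 1) = 3
  (g (p (p (w) (p (w) (w))) (w))) = g(3,) = 0
  s = 1
  s = 1
  (f (s) (s)) = f(1, 1) = 0
  w = 1
  w = 1
  (p (w) (w)) = p(1, 1) = 2
  w = 1
  (g (w)) = g(1,) = 0
  (m (f (s) (s)) (p (w) (w)) (g (w))) = m(0, 2, 0) = 1
  s = 1
  w = 1
  s = 1
  (m (s) (w) (s)) = m(1, 1, 1) = 1
  w = 1
  w = 1
  (p (w) (w)) = p(1, 1) = 2
  w = 1
  (g (w)) = g(1,) = 0
  (m (m (s) (w) (s)) (p (w) (w)) (g (w))) = m(1, 2, 0) = 2
  (f (m (f (s) (s)) (p (w) (w)) (g (w))) (m (m (s) (w) (s)) (p (w) (w)) (g (w)))) = f(1, 2) = 1
  w = 1
  w = 1
  (p (w) (w)) = p(1, 1) = 2
  w = 1
  w = 1
  (p (w) (w)) = p(1, 1) = 2
  (p (p (w) (w)) (p (w) (w))) = p(2, 2) = 2
  w = 1
  w = 1
  (p (w) (w)) = p(1, 1) = 2
  w = 1
  w = 1
  (p (w) (w)) = p(1, 1) = 2
  (p (p (w) (w)) (p (w) (w))) = p(2, 2) = 2
  (p (p (p (w) (w)) (p (w) (w))) (p (p (w) (w)) (p (w) (w)))) = p(2, 2) = 2
  s = 1
  w = 1
  (g (w)) = g(1,) = 0
  w = 1
  w = 1
  (p (w) (w)) = p(1, 1) = 2
  s = 1
  s = 1
  (f (s) (s)) = f(1, 1) = 0
  (m (g (w)) (p (w) (w)) (f (s) (s))) = m(0, 2, 0) = 1
  (f (s) (m (g (w)) (p (w) (w)) (f (s) (s)))) = f(1, 1) = 0
  (m (f (m (f (s) (s)) (p (w) (w)) (g (w))) (m (m (s) (w) (s)) (p (w) (w)) (g (w)))) (p (p (p (w) (w)) (p (w) (w))) (p (p (w) (w)) (p (w) (w)))) (f (s) (m (g (w)) (p (w) (w)) (f (s) (s))))) = m(1, 2, 0) = 2
  (f (g (p (p (w) (p (w) (w))) (w))) (m (f (m (f (s) (s)) (p (w) (w)) (g (w))) (m (m (s) (w) (s)) (p (w) (w)) (g (w)))) (p (p (p (w) (w)) (p (w) (w))) (p (p (w) (w)) (p (w) (w)))) (f (s) (m (g (w)) (p (w) (w)) (f (s) (s)))))) = f(0, 2) = 1

value = 1


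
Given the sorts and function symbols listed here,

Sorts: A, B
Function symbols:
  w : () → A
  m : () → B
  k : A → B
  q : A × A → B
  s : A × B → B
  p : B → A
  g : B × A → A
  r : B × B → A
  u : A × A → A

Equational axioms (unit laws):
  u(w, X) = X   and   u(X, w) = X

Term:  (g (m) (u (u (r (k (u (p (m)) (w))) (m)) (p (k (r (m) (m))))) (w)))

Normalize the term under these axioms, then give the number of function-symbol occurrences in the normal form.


1. (g (m) (u (u (r (k (u (p (m)) (w))) (m)) (p (k (r (m) (m))))) (w)))  →  (g (m) (u (r (k (u (p (m)) (w))) (m)) (p (k (r (m) (m))))))
2. (g (m) (u (r (k (u (p (m)) (w))) (m)) (p (k (r (m) (m))))))  →  (g (m) (u (r (k (p (m))) (m)) (p (k (r (m) (m))))))
normal form: (g (m) (u (r (k (p (m))) (m)) (p (k (r (m) (m))))))

size = 13


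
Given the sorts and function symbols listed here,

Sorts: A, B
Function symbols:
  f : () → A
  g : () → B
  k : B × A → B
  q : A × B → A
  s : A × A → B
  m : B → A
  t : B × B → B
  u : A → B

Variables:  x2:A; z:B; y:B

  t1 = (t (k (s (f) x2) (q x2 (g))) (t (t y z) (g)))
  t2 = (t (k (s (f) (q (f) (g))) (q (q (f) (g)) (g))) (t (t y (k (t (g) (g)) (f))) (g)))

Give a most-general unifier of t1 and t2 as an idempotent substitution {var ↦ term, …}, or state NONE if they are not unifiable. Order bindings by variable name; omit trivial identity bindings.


{x2 ↦ (q (f) (g)), z ↦ (k (t (g) (g)) (f))}


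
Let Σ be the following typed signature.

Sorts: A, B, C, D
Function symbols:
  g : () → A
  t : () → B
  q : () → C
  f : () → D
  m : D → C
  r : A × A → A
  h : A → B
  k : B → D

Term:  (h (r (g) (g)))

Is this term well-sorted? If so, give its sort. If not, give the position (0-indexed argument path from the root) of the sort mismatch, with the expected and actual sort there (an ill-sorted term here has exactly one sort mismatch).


well-sorted; sort = B

    (g) : A
    (g) : A
  (r (g) (g)) : A
(h (r (g) (g))) : B


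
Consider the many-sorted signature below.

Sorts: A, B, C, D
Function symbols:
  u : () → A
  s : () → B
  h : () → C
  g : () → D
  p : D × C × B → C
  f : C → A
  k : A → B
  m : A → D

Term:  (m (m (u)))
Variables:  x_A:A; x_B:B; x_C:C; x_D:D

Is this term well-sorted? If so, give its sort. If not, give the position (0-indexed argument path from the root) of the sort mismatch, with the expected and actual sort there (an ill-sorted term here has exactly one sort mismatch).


    (u) : A
  (m (u)) : D
(m (m (u))) : ✗ arg 0 at [0] has sort D, expected A

ill-sorted at position [0]: expected A, got D


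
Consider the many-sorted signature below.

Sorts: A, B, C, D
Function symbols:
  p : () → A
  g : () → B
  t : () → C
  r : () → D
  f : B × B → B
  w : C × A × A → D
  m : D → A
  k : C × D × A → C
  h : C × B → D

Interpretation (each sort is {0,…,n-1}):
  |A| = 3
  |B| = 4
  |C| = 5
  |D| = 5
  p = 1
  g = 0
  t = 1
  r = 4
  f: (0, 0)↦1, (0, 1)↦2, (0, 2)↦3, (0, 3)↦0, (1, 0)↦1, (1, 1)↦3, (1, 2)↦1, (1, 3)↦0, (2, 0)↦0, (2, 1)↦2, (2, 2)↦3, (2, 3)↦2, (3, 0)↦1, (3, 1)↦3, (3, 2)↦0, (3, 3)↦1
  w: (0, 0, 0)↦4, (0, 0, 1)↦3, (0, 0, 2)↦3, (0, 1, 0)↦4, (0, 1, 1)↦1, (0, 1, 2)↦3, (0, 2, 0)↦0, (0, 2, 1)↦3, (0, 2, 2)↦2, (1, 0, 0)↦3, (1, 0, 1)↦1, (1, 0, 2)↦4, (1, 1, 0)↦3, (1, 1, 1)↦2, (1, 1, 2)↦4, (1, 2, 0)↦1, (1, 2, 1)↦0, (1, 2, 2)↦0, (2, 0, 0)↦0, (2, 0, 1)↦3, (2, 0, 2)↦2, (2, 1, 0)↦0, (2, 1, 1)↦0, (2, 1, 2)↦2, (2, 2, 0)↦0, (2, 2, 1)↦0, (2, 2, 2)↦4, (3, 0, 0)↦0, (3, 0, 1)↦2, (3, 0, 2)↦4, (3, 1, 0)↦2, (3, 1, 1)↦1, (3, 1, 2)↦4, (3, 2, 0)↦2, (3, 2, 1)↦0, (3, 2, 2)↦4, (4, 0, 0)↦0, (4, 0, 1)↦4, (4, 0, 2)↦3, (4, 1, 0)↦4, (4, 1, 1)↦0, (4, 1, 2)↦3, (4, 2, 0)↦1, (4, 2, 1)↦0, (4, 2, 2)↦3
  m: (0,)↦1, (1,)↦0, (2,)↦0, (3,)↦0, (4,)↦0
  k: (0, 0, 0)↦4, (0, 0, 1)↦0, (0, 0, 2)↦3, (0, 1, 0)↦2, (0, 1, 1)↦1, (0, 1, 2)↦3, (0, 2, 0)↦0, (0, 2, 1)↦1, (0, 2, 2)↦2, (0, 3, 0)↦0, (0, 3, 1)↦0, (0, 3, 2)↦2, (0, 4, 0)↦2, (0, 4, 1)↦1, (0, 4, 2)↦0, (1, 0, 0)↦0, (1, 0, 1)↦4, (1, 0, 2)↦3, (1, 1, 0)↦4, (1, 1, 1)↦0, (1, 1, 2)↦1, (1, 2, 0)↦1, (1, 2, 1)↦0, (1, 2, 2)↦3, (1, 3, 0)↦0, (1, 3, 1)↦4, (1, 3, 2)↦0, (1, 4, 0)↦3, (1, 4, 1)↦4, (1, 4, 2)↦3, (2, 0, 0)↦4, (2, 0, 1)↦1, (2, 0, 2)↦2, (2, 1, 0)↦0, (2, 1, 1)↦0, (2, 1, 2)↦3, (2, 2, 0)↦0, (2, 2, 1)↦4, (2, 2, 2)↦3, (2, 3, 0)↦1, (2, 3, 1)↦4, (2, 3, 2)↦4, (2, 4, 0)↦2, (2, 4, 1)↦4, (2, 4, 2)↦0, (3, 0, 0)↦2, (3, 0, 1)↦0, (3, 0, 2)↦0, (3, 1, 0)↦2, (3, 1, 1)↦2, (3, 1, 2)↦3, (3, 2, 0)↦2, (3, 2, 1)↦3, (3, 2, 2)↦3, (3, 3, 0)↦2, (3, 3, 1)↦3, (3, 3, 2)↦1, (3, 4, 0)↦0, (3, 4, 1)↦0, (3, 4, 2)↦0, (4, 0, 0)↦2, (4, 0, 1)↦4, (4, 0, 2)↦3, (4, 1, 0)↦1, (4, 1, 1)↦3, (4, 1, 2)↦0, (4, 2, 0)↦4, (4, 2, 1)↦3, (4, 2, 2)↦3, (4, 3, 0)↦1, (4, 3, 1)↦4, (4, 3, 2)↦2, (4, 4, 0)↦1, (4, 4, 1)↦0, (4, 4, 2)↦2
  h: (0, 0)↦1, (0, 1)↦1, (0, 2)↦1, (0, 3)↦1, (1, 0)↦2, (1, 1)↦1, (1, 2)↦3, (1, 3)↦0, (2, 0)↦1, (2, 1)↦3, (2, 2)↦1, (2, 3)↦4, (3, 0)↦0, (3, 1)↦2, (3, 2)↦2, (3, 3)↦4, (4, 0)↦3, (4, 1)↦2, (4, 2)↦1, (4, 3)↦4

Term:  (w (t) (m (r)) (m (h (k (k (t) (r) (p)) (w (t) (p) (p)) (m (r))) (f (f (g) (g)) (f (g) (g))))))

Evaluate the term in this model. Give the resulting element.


value = 3

  t = 1
  r = 4
  (m (r)) = m(4,) = 0
  t = 1
  r = 4
  p = 1
  (k (t) (r) (p)) = k(1, 4, 1) = 4
  t = 1
  p = 1
  p = 1
  (w (t) (p) (p)) = w(1, 1, 1) = 2
  r = 4
  (m (r)) = m(4,) = 0
  (k (k (t) (r) (p)) (w (t) (p) (p)) (m (r))) = k(4, 2, 0) = 4
  g = 0
  g = 0
  (f (g) (g)) = f(0, 0) = 1
  g = 0
  g = 0
  (f (g) (g)) = f(0, 0) = 1
  (f (f (g) (g)) (f (g) (g))) = f(1, 1) = 3
  (h (k (k (t) (r) (p)) (w (t) (p) (p)) (m (r))) (f (f (g) (g)) (f (g) (g)))) = h(4, 3) = 4
  (m (h (k (k (t) (r) (p)) (w (t) (p) (p)) (m (r))) (f (f (g) (g)) (f (g) (g))))) = m(4,) = 0
  (w (t) (m (r)) (m (h (k (k (t) (r) (p)) (w (t) (p) (p)) (m (r))) (f (f (g) (g)) (f (g) (g)))))) = w(1, 0, 0) = 3


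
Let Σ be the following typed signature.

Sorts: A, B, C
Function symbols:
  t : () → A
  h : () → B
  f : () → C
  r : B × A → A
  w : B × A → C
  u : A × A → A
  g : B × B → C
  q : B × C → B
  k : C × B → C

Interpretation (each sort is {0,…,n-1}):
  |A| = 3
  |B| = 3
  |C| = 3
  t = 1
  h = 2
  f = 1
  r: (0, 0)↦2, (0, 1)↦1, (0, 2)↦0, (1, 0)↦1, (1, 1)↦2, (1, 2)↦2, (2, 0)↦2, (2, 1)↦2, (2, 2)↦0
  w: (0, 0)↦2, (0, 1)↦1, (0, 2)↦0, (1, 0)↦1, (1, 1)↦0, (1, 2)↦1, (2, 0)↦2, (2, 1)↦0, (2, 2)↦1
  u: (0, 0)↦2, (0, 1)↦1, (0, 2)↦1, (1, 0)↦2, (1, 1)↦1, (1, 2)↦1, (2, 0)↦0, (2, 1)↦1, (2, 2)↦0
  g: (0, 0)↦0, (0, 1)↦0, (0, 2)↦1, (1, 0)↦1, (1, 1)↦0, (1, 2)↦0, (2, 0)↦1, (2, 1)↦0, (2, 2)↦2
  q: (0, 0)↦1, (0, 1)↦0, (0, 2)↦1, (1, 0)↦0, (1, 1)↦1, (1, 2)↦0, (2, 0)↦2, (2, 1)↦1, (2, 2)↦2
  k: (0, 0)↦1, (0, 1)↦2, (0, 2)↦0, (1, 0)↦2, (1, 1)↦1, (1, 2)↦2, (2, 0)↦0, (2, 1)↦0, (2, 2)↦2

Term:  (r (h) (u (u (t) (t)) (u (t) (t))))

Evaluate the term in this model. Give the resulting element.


value = 2

  h = 2
  t = 1
  t = 1
  (u (t) (t)) = u(1, 1) = 1
  t = 1
  t = 1
  (u (t) (t)) = u(1, 1) = 1
  (u (u (t) (t)) (u (t) (t))) = u(1, 1) = 1
  (r (h) (u (u (t) (t)) (u (t) (t)))) = r(2, 1) = 2


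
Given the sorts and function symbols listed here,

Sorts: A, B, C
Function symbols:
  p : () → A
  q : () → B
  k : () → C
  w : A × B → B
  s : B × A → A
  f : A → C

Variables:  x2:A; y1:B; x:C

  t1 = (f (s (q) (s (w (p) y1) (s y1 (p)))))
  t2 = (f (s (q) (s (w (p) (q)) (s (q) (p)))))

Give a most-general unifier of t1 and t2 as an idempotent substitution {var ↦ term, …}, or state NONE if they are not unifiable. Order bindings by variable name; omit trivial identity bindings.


{y1 ↦ (q)}


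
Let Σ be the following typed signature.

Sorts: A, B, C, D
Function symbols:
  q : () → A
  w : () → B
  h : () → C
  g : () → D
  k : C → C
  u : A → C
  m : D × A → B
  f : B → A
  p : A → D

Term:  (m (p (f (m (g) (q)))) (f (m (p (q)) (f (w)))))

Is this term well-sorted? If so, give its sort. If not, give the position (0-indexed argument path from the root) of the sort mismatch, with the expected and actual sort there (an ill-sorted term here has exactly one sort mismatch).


        (g) : D
        (q) : A
      (m (g) (q)) : B
    (f (m (g) (q))) : A
  (p (f (m (g) (q)))) : D
        (q) : A
      (p (q)) : D
        (w) : B
      (f (w)) : A
    (m (p (q)) (f (w))) : B
  (f (m (p (q)) (f (w)))) : A
(m (p (f (m (g) (q)))) (f (m (p (q)) (f (w))))) : B

well-sorted; sort = B


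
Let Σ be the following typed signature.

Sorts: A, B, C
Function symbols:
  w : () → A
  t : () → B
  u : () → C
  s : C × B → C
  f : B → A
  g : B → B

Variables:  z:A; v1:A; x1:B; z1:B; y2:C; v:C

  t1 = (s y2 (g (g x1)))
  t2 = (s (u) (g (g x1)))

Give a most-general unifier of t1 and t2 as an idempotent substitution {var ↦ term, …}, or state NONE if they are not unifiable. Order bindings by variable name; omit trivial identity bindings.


{y2 ↦ (u)}


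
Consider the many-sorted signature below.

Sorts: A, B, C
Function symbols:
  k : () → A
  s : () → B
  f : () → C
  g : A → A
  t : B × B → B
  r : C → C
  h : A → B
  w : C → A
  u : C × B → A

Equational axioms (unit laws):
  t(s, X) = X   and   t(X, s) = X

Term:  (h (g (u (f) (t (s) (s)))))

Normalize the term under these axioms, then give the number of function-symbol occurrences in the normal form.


1. (h (g (u (f) (t (s) (s)))))  →  (h (g (u (f) (s))))
normal form: (h (g (u (f) (s))))

size = 5


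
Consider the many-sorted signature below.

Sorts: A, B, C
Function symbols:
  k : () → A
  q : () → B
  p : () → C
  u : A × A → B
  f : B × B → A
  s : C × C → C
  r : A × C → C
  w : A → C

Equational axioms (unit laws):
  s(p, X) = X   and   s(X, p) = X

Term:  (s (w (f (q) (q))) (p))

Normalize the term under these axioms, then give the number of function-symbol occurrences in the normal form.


1. (s (w (f (q) (q))) (p))  →  (w (f (q) (q)))
normal form: (w (f (q) (q)))

size = 4


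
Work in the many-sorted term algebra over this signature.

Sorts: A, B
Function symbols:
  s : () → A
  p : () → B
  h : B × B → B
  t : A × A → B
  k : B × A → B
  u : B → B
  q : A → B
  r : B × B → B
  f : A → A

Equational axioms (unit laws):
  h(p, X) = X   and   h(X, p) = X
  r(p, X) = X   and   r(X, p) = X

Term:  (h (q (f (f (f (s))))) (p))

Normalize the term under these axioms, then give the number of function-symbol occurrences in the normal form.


size = 5

1. (h (q (f (f (f (s))))) (p))  →  (q (f (f (f (s)))))
normal form: (q (f (f (f (s)))))


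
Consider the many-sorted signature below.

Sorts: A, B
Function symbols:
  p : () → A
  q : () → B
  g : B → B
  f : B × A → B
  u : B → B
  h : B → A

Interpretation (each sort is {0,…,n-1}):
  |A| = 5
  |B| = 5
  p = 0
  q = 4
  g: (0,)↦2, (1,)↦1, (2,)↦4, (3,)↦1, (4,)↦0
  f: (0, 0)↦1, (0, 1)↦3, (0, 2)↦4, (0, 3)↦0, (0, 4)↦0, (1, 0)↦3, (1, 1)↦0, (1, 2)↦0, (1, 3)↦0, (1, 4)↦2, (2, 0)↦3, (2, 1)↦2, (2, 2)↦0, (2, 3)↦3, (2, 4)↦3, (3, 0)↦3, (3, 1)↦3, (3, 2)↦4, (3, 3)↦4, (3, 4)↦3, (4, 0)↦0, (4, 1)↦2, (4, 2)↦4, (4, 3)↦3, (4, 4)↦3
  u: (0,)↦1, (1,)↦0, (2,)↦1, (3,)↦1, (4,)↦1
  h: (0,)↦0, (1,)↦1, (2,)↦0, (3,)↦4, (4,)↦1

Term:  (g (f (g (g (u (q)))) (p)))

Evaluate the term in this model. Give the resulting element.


value = 1

  q = 4
  (u (q)) = u(4,) = 1
  (g (u (q))) = g(1,) = 1
  (g (g (u (q)))) = g(1,) = 1
  p = 0
  (f (g (g (u (q)))) (p)) = f(1, 0) = 3
  (g (f (g (g (u (q)))) (p))) = g(3,) = 1


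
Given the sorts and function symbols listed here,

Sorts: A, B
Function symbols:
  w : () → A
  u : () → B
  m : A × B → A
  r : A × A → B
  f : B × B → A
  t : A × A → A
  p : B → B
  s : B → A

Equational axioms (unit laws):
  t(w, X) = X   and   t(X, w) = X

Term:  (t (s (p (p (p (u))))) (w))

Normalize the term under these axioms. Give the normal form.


normal form = (s (p (p (p (u)))))

1. (t (s (p (p (p (u))))) (w))  →  (s (p (p (p (u)))))


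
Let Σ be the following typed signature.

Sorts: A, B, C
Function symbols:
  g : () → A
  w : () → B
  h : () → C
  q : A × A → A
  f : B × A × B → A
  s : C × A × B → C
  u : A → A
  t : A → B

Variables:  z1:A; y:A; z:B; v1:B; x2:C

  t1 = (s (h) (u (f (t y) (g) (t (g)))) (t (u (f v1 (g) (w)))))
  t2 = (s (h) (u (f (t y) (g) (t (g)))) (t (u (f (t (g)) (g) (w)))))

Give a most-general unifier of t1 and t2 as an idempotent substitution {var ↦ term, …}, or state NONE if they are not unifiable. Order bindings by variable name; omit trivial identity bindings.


{v1 ↦ (t (g))}


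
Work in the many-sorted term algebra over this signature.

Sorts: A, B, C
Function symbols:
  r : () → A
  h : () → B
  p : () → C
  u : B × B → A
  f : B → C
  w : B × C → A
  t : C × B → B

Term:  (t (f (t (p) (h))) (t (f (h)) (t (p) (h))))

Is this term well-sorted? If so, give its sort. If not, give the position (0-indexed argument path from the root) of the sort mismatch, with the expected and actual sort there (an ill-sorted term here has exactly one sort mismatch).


well-sorted; sort = B

      (p) : C
      (h) : B
    (t (p) (h)) : B
  (f (t (p) (h))) : C
      (h) : B
    (f (h)) : C
      (p) : C
      (h) : B
    (t (p) (h)) : B
  (t (f (h)) (t (p) (h))) : B
(t (f (t (p) (h))) (t (f (h)) (t (p) (h)))) : B


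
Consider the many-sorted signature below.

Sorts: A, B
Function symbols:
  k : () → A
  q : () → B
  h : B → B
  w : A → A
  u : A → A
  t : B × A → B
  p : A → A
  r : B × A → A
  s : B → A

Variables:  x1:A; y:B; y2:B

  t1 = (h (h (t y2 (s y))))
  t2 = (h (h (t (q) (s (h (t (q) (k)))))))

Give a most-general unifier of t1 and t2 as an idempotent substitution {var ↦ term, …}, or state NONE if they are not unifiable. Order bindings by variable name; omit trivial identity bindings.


{y ↦ (h (t (q) (k))), y2 ↦ (q)}


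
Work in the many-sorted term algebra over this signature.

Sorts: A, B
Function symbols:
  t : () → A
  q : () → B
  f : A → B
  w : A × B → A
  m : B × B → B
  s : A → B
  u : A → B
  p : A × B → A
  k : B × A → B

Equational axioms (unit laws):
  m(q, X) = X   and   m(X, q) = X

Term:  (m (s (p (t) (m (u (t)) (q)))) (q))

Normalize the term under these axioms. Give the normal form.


normal form = (s (p (t) (u (t))))

1. (m (s (p (t) (m (u (t)) (q)))) (q))  →  (s (p (t) (m (u (t)) (q))))
2. (s (p (t) (m (u (t)) (q))))  →  (s (p (t) (u (t))))


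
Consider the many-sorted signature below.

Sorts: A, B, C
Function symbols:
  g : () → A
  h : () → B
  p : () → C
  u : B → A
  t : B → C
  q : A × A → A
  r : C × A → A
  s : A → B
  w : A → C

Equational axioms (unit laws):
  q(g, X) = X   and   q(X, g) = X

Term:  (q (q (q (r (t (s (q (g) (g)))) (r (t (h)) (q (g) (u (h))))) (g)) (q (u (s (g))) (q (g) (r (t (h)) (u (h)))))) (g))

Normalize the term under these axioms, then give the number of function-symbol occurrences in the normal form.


1. (q (q (q (r (t (s (q (g) (g)))) (r (t (h)) (q (g) (u (h))))) (g)) (q (u (s (g))) (q (g) (r (t (h)) (u (h)))))) (g))  →  (q (q (r (t (s (q (g) (g)))) (r (t (h)) (q (g) (u (h))))) (g)) (q (u (s (g))) (q (g) (r (t (h)) (u (h))))))
2. (q (q (r (t (s (q (g) (g)))) (r (t (h)) (q (g) (u (h))))) (g)) (q (u (s (g))) (q (g) (r (t (h)) (u (h))))))  →  (q (r (t (s (q (g) (g)))) (r (t (h)) (q (g) (u (h))))) (q (u (s (g))) (q (g) (r (t (h)) (u (h))))))
3. (q (r (t (s (q (g) (g)))) (r (t (h)) (q (g) (u (h))))) (q (u (s (g))) (q (g) (r (t (h)) (u (h))))))  →  (q (r (t (s (g))) (r (t (h)) (q (g) (u (h))))) (q (u (s (g))) (q (g) (r (t (h)) (u (h))))))
4. (q (r (t (s (g))) (r (t (h)) (q (g) (u (h))))) (q (u (s (g))) (q (g) (r (t (h)) (u (h))))))  →  (q (r (t (s (g))) (r (t (h)) (u (h)))) (q (u (s (g))) (q (g) (r (t (h)) (u (h))))))
5. (q (r (t (s (g))) (r (t (h)) (u (h)))) (q (u (s (g))) (q (g) (r (t (h)) (u (h))))))  →  (q (r (t (s (g))) (r (t (h)) (u (h)))) (q (u (s (g))) (r (t (h)) (u (h)))))
normal form: (q (r (t (s (g))) (r (t (h)) (u (h)))) (q (u (s (g))) (r (t (h)) (u (h)))))

size = 19


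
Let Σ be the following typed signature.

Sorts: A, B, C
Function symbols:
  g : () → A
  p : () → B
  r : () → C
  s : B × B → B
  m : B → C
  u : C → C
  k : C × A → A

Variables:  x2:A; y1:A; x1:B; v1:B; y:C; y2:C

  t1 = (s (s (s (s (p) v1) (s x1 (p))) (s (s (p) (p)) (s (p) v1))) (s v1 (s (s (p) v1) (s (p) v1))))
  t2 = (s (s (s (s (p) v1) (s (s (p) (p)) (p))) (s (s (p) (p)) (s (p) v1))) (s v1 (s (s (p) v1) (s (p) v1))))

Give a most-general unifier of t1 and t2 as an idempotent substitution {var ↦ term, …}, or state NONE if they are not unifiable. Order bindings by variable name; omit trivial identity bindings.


{x1 ↦ (s (p) (p))}


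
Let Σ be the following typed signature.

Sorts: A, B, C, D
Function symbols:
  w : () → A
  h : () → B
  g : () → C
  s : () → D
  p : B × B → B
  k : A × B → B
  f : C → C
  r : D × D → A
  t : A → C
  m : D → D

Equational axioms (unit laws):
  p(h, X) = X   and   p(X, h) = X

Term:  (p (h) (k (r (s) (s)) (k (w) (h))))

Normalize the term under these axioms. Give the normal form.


1. (p (h) (k (r (s) (s)) (k (w) (h))))  →  (k (r (s) (s)) (k (w) (h)))

normal form = (k (r (s) (s)) (k (w) (h)))


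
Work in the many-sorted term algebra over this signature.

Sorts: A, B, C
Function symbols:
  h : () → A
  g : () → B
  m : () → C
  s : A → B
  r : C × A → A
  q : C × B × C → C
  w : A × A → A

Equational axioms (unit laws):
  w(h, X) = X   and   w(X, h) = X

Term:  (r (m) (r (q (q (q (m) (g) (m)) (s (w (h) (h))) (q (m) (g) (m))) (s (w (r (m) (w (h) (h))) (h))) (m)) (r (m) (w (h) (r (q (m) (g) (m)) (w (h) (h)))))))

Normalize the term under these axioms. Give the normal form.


1. (r (m) (r (q (q (q (m) (g) (m)) (s (w (h) (h))) (q (m) (g) (m))) (s (w (r (m) (w (h) (h))) (h))) (m)) (r (m) (w (h) (r (q (m) (g) (m)) (w (h) (h)))))))  →  (r (m) (r (q (q (q (m) (g) (m)) (s (h)) (q (m) (g) (m))) (s (w (r (m) (w (h) (h))) (h))) (m)) (r (m) (w (h) (r (q (m) (g) (m)) (w (h) (h)))))))
2. (r (m) (r (q (q (q (m) (g) (m)) (s (h)) (q (m) (g) (m))) (s (w (r (m) (w (h) (h))) (h))) (m)) (r (m) (w (h) (r (q (m) (g) (m)) (w (h) (h)))))))  →  (r (m) (r (q (q (q (m) (g) (m)) (s (h)) (q (m) (g) (m))) (s (r (m) (w (h) (h)))) (m)) (r (m) (w (h) (r (q (m) (g) (m)) (w (h) (h)))))))
3. (r (m) (r (q (q (q (m) (g) (m)) (s (h)) (q (m) (g) (m))) (s (r (m) (w (h) (h)))) (m)) (r (m) (w (h) (r (q (m) (g) (m)) (w (h) (h)))))))  →  (r (m) (r (q (q (q (m) (g) (m)) (s (h)) (q (m) (g) (m))) (s (r (m) (h))) (m)) (r (m) (w (h) (r (q (m) (g) (m)) (w (h) (h)))))))
4. (r (m) (r (q (q (q (m) (g) (m)) (s (h)) (q (m) (g) (m))) (s (r (m) (h))) (m)) (r (m) (w (h) (r (q (m) (g) (m)) (w (h) (h)))))))  →  (r (m) (r (q (q (q (m) (g) (m)) (s (h)) (q (m) (g) (m))) (s (r (m) (h))) (m)) (r (m) (r (q (m) (g) (m)) (w (h) (h))))))
5. (r (m) (r (q (q (q (m) (g) (m)) (s (h)) (q (m) (g) (m))) (s (r (m) (h))) (m)) (r (m) (r (q (m) (g) (m)) (w (h) (h))))))  →  (r (m) (r (q (q (q (m) (g) (m)) (s (h)) (q (m) (g) (m))) (s (r (m) (h))) (m)) (r (m) (r (q (m) (g) (m)) (h)))))

normal form = (r (m) (r (q (q (q (m) (g) (m)) (s (h)) (q (m) (g) (m))) (s (r (m) (h))) (m)) (r (m) (r (q (m) (g) (m)) (h)))))
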